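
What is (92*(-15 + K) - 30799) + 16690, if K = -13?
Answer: -16685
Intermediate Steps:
(92*(-15 + K) - 30799) + 16690 = (92*(-15 - 13) - 30799) + 16690 = (92*(-28) - 30799) + 16690 = (-2576 - 30799) + 16690 = -33375 + 16690 = -16685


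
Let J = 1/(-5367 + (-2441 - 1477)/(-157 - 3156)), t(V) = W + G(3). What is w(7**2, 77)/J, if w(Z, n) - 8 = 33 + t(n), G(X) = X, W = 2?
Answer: -817739838/3313 ≈ -2.4683e+5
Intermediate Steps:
t(V) = 5 (t(V) = 2 + 3 = 5)
J = -3313/17776953 (J = 1/(-5367 - 3918/(-3313)) = 1/(-5367 - 3918*(-1/3313)) = 1/(-5367 + 3918/3313) = 1/(-17776953/3313) = -3313/17776953 ≈ -0.00018636)
w(Z, n) = 46 (w(Z, n) = 8 + (33 + 5) = 8 + 38 = 46)
w(7**2, 77)/J = 46/(-3313/17776953) = 46*(-17776953/3313) = -817739838/3313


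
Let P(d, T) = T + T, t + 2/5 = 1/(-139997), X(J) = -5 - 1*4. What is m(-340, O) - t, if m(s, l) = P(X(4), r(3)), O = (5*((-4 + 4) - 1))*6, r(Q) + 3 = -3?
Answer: -8119821/699985 ≈ -11.600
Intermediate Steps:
r(Q) = -6 (r(Q) = -3 - 3 = -6)
O = -30 (O = (5*(0 - 1))*6 = (5*(-1))*6 = -5*6 = -30)
X(J) = -9 (X(J) = -5 - 4 = -9)
t = -279999/699985 (t = -⅖ + 1/(-139997) = -⅖ - 1/139997 = -279999/699985 ≈ -0.40001)
P(d, T) = 2*T
m(s, l) = -12 (m(s, l) = 2*(-6) = -12)
m(-340, O) - t = -12 - 1*(-279999/699985) = -12 + 279999/699985 = -8119821/699985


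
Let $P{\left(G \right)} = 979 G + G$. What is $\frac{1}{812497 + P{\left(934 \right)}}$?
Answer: $\frac{1}{1727817} \approx 5.7877 \cdot 10^{-7}$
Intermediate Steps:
$P{\left(G \right)} = 980 G$
$\frac{1}{812497 + P{\left(934 \right)}} = \frac{1}{812497 + 980 \cdot 934} = \frac{1}{812497 + 915320} = \frac{1}{1727817}$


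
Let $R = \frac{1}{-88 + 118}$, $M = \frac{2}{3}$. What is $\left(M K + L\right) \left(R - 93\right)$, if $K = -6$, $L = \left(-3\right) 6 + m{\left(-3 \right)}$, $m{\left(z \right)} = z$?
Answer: $\frac{13945}{6} \approx 2324.2$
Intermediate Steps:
$L = -21$ ($L = \left(-3\right) 6 - 3 = -18 - 3 = -21$)
$M = \frac{2}{3}$ ($M = 2 \cdot \frac{1}{3} = \frac{2}{3} \approx 0.66667$)
$R = \frac{1}{30} \approx 0.033333$
$\left(M K + L\right) \left(R - 93\right) = \left(\frac{2}{3} \left(-6\right) - 21\right) \left(\frac{1}{30} - 93\right) = \left(-4 - 21\right) \left(- \frac{2789}{30}\right) = \left(-25\right) \left(- \frac{2789}{30}\right) = \frac{13945}{6}$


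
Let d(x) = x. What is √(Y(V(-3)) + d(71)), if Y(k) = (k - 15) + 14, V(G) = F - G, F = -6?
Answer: √67 ≈ 8.1853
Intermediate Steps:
V(G) = -6 - G
Y(k) = -1 + k (Y(k) = (-15 + k) + 14 = -1 + k)
√(Y(V(-3)) + d(71)) = √((-1 + (-6 - 1*(-3))) + 71) = √((-1 + (-6 + 3)) + 71) = √((-1 - 3) + 71) = √(-4 + 71) = √67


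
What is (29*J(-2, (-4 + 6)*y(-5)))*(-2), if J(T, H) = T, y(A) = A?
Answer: 116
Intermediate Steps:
(29*J(-2, (-4 + 6)*y(-5)))*(-2) = (29*(-2))*(-2) = -58*(-2) = 116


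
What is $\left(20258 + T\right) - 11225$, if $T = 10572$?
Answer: $19605$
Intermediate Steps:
$\left(20258 + T\right) - 11225 = \left(20258 + 10572\right) - 11225 = 30830 - 11225 = 19605$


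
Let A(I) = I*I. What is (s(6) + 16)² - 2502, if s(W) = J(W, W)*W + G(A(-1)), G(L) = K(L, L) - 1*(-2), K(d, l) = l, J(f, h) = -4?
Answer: -2477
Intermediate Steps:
A(I) = I²
G(L) = 2 + L (G(L) = L - 1*(-2) = L + 2 = 2 + L)
s(W) = 3 - 4*W (s(W) = -4*W + (2 + (-1)²) = -4*W + (2 + 1) = -4*W + 3 = 3 - 4*W)
(s(6) + 16)² - 2502 = ((3 - 4*6) + 16)² - 2502 = ((3 - 24) + 16)² - 2502 = (-21 + 16)² - 2502 = (-5)² - 2502 = 25 - 2502 = -2477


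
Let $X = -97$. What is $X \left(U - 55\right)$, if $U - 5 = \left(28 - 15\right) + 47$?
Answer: $-970$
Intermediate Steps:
$U = 65$ ($U = 5 + \left(\left(28 - 15\right) + 47\right) = 5 + \left(13 + 47\right) = 5 + 60 = 65$)
$X \left(U - 55\right) = - 97 \left(65 - 55\right) = \left(-97\right) 10 = -970$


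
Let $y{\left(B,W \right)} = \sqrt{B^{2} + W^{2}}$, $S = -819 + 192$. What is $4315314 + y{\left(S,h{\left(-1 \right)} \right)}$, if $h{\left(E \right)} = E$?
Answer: $4315314 + \sqrt{393130} \approx 4.3159 \cdot 10^{6}$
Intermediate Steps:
$S = -627$
$4315314 + y{\left(S,h{\left(-1 \right)} \right)} = 4315314 + \sqrt{\left(-627\right)^{2} + \left(-1\right)^{2}} = 4315314 + \sqrt{393129 + 1} = 4315314 + \sqrt{393130}$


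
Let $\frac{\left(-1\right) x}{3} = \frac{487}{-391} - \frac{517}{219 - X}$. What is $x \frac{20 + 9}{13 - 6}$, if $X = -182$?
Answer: $\frac{34576758}{1097537} \approx 31.504$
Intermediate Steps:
$x = \frac{1192302}{156791}$ ($x = - 3 \left(\frac{487}{-391} - \frac{517}{219 - -182}\right) = - 3 \left(487 \left(- \frac{1}{391}\right) - \frac{517}{219 + 182}\right) = - 3 \left(- \frac{487}{391} - \frac{517}{401}\right) = \left(-3\right) \left(- \frac{397434}{156791}\right) = \frac{1192302}{156791} \approx 7.6044$)
$x \frac{20 + 9}{13 - 6} = \frac{1192302 \frac{20 + 9}{13 - 6}}{156791} = \frac{1192302 \cdot \frac{29}{7}}{156791} = \frac{1192302 \cdot 29 \cdot \frac{1}{7}}{156791} = \frac{1192302}{156791} \cdot \frac{29}{7} = \frac{34576758}{1097537}$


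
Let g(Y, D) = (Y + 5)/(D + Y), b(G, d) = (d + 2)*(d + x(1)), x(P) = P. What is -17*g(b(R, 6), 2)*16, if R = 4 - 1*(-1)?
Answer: -8296/29 ≈ -286.07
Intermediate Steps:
R = 5 (R = 4 + 1 = 5)
b(G, d) = (1 + d)*(2 + d) (b(G, d) = (d + 2)*(d + 1) = (2 + d)*(1 + d) = (1 + d)*(2 + d))
g(Y, D) = (5 + Y)/(D + Y)
-17*g(b(R, 6), 2)*16 = -17*(5 + (2 + 6² + 3*6))/(2 + (2 + 6² + 3*6))*16 = -17*(5 + (2 + 36 + 18))/(2 + (2 + 36 + 18))*16 = -17*(5 + 56)/(2 + 56)*16 = -17*61/58*16 = -1037/58*16 = -8296/29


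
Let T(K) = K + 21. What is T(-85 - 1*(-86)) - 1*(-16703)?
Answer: 16725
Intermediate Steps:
T(K) = 21 + K
T(-85 - 1*(-86)) - 1*(-16703) = (21 + (-85 - 1*(-86))) - 1*(-16703) = (21 + (-85 + 86)) + 16703 = (21 + 1) + 16703 = 22 + 16703 = 16725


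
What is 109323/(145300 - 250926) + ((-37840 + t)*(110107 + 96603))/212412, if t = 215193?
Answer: 484036674301913/2804528739 ≈ 1.7259e+5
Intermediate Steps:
109323/(145300 - 250926) + ((-37840 + t)*(110107 + 96603))/212412 = 109323/(145300 - 250926) + ((-37840 + 215193)*(110107 + 96603))/212412 = 109323/(-105626) + (177353*206710)*(1/212412) = 109323*(-1/105626) + 36660638630*(1/212412) = -109323/105626 + 18330319315/106206 = 484036674301913/2804528739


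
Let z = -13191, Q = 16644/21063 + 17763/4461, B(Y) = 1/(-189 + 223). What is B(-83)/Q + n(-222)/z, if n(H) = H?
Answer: 10073874123/438127782298 ≈ 0.022993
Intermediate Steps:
B(Y) = 1/34
Q = 49821217/10440227 (Q = 16644*(1/21063) + 17763*(1/4461) = 5548/7021 + 5921/1487 = 49821217/10440227 ≈ 4.7720)
B(-83)/Q + n(-222)/z = 1/(34*(49821217/10440227)) - 222/(-13191) = (1/34)*(10440227/49821217) - 222*(-1/13191) = 614131/99642434 + 74/4397 = 10073874123/438127782298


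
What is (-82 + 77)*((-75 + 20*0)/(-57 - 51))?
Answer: -125/36 ≈ -3.4722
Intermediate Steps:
(-82 + 77)*((-75 + 20*0)/(-57 - 51)) = -5*(-75 + 0)/(-108) = -(-375)*(-1)/108 = -5*25/36 = -125/36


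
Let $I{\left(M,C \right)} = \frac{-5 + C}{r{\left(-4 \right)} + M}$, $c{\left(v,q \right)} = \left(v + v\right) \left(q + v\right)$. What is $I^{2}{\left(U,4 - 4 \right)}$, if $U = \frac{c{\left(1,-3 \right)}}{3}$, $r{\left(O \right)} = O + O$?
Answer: $\frac{225}{784} \approx 0.28699$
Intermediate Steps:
$c{\left(v,q \right)} = 2 v \left(q + v\right)$
$r{\left(O \right)} = 2 O$
$U = - \frac{4}{3}$ ($U = \frac{2 \cdot 1 \left(-3 + 1\right)}{3} = 2 \cdot 1 \left(-2\right) \frac{1}{3} = \left(-4\right) \frac{1}{3} = - \frac{4}{3} \approx -1.3333$)
$I{\left(M,C \right)} = \frac{-5 + C}{-8 + M}$ ($I{\left(M,C \right)} = \frac{-5 + C}{2 \left(-4\right) + M} = \frac{-5 + C}{-8 + M}$)
$I^{2}{\left(U,4 - 4 \right)} = \left(\frac{-5 + \left(4 - 4\right)}{-8 - \frac{4}{3}}\right)^{2} = \left(\frac{-5 + 0}{- \frac{28}{3}}\right)^{2} = \left(\left(- \frac{3}{28}\right) \left(-5\right)\right)^{2} = \left(\frac{15}{28}\right)^{2} = \frac{225}{784}$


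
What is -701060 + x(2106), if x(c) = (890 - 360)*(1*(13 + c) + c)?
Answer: 1538190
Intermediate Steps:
x(c) = 6890 + 1060*c (x(c) = 530*((13 + c) + c) = 530*(13 + 2*c) = 6890 + 1060*c)
-701060 + x(2106) = -701060 + (6890 + 1060*2106) = -701060 + (6890 + 2232360) = -701060 + 2239250 = 1538190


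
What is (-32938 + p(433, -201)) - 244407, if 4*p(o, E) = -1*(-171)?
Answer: -1109209/4 ≈ -2.7730e+5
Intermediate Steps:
p(o, E) = 171/4 (p(o, E) = (-1*(-171))/4 = (¼)*171 = 171/4)
(-32938 + p(433, -201)) - 244407 = (-32938 + 171/4) - 244407 = -131581/4 - 244407 = -1109209/4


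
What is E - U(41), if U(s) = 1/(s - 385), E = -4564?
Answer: -1570015/344 ≈ -4564.0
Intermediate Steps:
U(s) = 1/(-385 + s)
E - U(41) = -4564 - 1/(-385 + 41) = -4564 - 1/(-344) = -4564 - 1*(-1/344) = -4564 + 1/344 = -1570015/344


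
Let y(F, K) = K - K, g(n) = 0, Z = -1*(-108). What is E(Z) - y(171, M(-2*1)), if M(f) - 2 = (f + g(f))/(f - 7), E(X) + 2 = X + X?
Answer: 214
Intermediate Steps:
Z = 108
E(X) = -2 + 2*X (E(X) = -2 + (X + X) = -2 + 2*X)
M(f) = 2 + f/(-7 + f) (M(f) = 2 + (f + 0)/(f - 7) = 2 + f/(-7 + f))
y(F, K) = 0
E(Z) - y(171, M(-2*1)) = (-2 + 2*108) - 1*0 = (-2 + 216) + 0 = 214 + 0 = 214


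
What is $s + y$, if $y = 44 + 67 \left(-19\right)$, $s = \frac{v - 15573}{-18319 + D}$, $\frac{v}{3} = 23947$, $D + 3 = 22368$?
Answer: $- \frac{2458133}{2023} \approx -1215.1$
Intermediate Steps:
$D = 22365$ ($D = -3 + 22368 = 22365$)
$v = 71841$ ($v = 3 \cdot 23947 = 71841$)
$s = \frac{28134}{2023}$ ($s = \frac{71841 - 15573}{-18319 + 22365} = \frac{56268}{4046} = 56268 \cdot \frac{1}{4046} = \frac{28134}{2023} \approx 13.907$)
$y = -1229$ ($y = 44 - 1273 = -1229$)
$s + y = \frac{28134}{2023} - 1229 = - \frac{2458133}{2023}$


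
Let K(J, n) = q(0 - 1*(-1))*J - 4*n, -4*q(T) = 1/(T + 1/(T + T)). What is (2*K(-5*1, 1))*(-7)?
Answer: 133/3 ≈ 44.333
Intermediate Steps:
q(T) = -1/(4*(T + 1/(2*T))) (q(T) = -1/(4*(T + 1/(T + T))) = -1/(4*(T + 1/(2*T))))
K(J, n) = -4*n - J/6 (K(J, n) = (-(0 - 1*(-1))/(2 + 4*(0 - 1*(-1))²))*J - 4*n = (-(0 + 1)/(2 + 4*(0 + 1)²))*J - 4*n = (-1*1/(2 + 4*1²))*J - 4*n = (-1*1/(2 + 4*1))*J - 4*n = (-1*1/(2 + 4))*J - 4*n = (-1*1/6)*J - 4*n = (-1*1*⅙)*J - 4*n = -J/6 - 4*n = -4*n - J/6)
(2*K(-5*1, 1))*(-7) = (2*(-4*1 - (-5)/6))*(-7) = (2*(-4 - ⅙*(-5)))*(-7) = (2*(-4 + ⅚))*(-7) = (2*(-19/6))*(-7) = -19/3*(-7) = 133/3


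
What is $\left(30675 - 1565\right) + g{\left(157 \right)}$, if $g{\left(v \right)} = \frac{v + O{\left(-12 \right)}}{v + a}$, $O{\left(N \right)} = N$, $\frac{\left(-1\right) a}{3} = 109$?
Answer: $\frac{989711}{34} \approx 29109.0$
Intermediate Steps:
$a = -327$ ($a = \left(-3\right) 109 = -327$)
$g{\left(v \right)} = \frac{-12 + v}{-327 + v}$ ($g{\left(v \right)} = \frac{v - 12}{v - 327} = \frac{-12 + v}{-327 + v}$)
$\left(30675 - 1565\right) + g{\left(157 \right)} = \left(30675 - 1565\right) + \frac{-12 + 157}{-327 + 157} = 29110 + \frac{1}{-170} \cdot 145 = 29110 - \frac{29}{34} = \frac{989711}{34}$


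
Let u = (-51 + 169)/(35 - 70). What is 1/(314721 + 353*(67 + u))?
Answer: 35/11801366 ≈ 2.9658e-6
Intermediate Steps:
u = -118/35 (u = 118/(-35) = 118*(-1/35) = -118/35 ≈ -3.3714)
1/(314721 + 353*(67 + u)) = 1/(314721 + 353*(67 - 118/35)) = 1/(314721 + 353*(2227/35)) = 1/(314721 + 786131/35) = 1/(11801366/35) = 35/11801366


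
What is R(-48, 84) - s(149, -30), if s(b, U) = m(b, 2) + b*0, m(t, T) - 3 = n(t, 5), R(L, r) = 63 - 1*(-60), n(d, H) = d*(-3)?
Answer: 567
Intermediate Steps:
n(d, H) = -3*d
R(L, r) = 123 (R(L, r) = 63 + 60 = 123)
m(t, T) = 3 - 3*t
s(b, U) = 3 - 3*b (s(b, U) = (3 - 3*b) + b*0 = (3 - 3*b) + 0 = 3 - 3*b)
R(-48, 84) - s(149, -30) = 123 - (3 - 3*149) = 123 - (3 - 447) = 123 - 1*(-444) = 123 + 444 = 567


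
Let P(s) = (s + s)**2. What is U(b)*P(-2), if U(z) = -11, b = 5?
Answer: -176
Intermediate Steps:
P(s) = 4*s**2 (P(s) = (2*s)**2 = 4*s**2)
U(b)*P(-2) = -44*(-2)**2 = -44*4 = -11*16 = -176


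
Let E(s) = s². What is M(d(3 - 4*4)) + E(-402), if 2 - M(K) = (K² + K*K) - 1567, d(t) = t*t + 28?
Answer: 85555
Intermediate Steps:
d(t) = 28 + t² (d(t) = t² + 28 = 28 + t²)
M(K) = 1569 - 2*K² (M(K) = 2 - ((K² + K*K) - 1567) = 2 - ((K² + K²) - 1567) = 2 - (2*K² - 1567) = 2 - (-1567 + 2*K²) = 2 + (1567 - 2*K²) = 1569 - 2*K²)
M(d(3 - 4*4)) + E(-402) = (1569 - 2*(28 + (3 - 4*4)²)²) + (-402)² = (1569 - 2*(28 + (3 - 16)²)²) + 161604 = (1569 - 2*(28 + (-13)²)²) + 161604 = (1569 - 2*(28 + 169)²) + 161604 = (1569 - 2*197²) + 161604 = (1569 - 2*38809) + 161604 = (1569 - 77618) + 161604 = -76049 + 161604 = 85555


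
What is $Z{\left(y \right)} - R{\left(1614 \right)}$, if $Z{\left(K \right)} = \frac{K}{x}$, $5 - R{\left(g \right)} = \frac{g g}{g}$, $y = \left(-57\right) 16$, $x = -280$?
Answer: $\frac{56429}{35} \approx 1612.3$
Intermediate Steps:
$y = -912$
$R{\left(g \right)} = 5 - g$ ($R{\left(g \right)} = 5 - \frac{g g}{g} = 5 - \frac{g^{2}}{g} = 5 - g$)
$Z{\left(K \right)} = - \frac{K}{280}$ ($Z{\left(K \right)} = \frac{K}{-280} = K \left(- \frac{1}{280}\right) = - \frac{K}{280}$)
$Z{\left(y \right)} - R{\left(1614 \right)} = \left(- \frac{1}{280}\right) \left(-912\right) - \left(5 - 1614\right) = \frac{114}{35} - \left(5 - 1614\right) = \frac{114}{35} - -1609 = \frac{114}{35} + 1609 = \frac{56429}{35}$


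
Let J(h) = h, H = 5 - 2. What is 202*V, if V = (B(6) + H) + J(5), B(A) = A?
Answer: 2828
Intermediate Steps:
H = 3
V = 14 (V = (6 + 3) + 5 = 9 + 5 = 14)
202*V = 202*14 = 2828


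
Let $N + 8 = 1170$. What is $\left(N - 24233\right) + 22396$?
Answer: $-675$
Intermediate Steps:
$N = 1162$ ($N = -8 + 1170 = 1162$)
$\left(N - 24233\right) + 22396 = \left(1162 - 24233\right) + 22396 = -23071 + 22396 = -675$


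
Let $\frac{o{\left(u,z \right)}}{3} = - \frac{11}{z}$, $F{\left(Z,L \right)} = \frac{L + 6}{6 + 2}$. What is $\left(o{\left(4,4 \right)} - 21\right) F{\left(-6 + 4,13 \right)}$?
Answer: $- \frac{2223}{32} \approx -69.469$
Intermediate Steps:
$F{\left(Z,L \right)} = \frac{3}{4} + \frac{L}{8}$ ($F{\left(Z,L \right)} = \frac{6 + L}{8} = \left(6 + L\right) \frac{1}{8} = \frac{3}{4} + \frac{L}{8}$)
$o{\left(u,z \right)} = - \frac{33}{z}$ ($o{\left(u,z \right)} = 3 \left(- \frac{11}{z}\right) = - \frac{33}{z}$)
$\left(o{\left(4,4 \right)} - 21\right) F{\left(-6 + 4,13 \right)} = \left(- \frac{33}{4} - 21\right) \left(\frac{3}{4} + \frac{1}{8} \cdot 13\right) = \left(\left(-33\right) \frac{1}{4} - 21\right) \left(\frac{3}{4} + \frac{13}{8}\right) = \left(- \frac{33}{4} - 21\right) \frac{19}{8} = \left(- \frac{117}{4}\right) \frac{19}{8} = - \frac{2223}{32}$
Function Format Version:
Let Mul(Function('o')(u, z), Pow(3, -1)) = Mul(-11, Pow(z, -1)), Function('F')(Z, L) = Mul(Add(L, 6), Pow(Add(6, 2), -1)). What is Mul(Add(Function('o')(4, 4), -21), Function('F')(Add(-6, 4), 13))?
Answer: Rational(-2223, 32) ≈ -69.469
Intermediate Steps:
Function('F')(Z, L) = Add(Rational(3, 4), Mul(Rational(1, 8), L)) (Function('F')(Z, L) = Mul(Add(6, L), Pow(8, -1)) = Mul(Add(6, L), Rational(1, 8)) = Add(Rational(3, 4), Mul(Rational(1, 8), L)))
Function('o')(u, z) = Mul(-33, Pow(z, -1)) (Function('o')(u, z) = Mul(3, Mul(-11, Pow(z, -1))) = Mul(-33, Pow(z, -1)))
Mul(Add(Function('o')(4, 4), -21), Function('F')(Add(-6, 4), 13)) = Mul(Add(Mul(-33, Pow(4, -1)), -21), Add(Rational(3, 4), Mul(Rational(1, 8), 13))) = Mul(Add(Mul(-33, Rational(1, 4)), -21), Add(Rational(3, 4), Rational(13, 8))) = Mul(Add(Rational(-33, 4), -21), Rational(19, 8)) = Mul(Rational(-117, 4), Rational(19, 8)) = Rational(-2223, 32)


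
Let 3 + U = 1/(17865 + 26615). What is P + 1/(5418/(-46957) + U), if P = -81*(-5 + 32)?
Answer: -14232652185041/6506887763 ≈ -2187.3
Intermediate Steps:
U = -133439/44480 (U = -3 + 1/(17865 + 26615) = -3 + 1/44480 = -133439/44480 ≈ -3.0000)
P = -2187 (P = -81*27 = -2187)
P + 1/(5418/(-46957) + U) = -2187 + 1/(5418/(-46957) - 133439/44480) = -2187 + 1/(5418*(-1/46957) - 133439/44480) = -2187 + 1/(-5418/46957 - 133439/44480) = -2187 + 1/(-6506887763/2088647360) = -2187 - 2088647360/6506887763 = -14232652185041/6506887763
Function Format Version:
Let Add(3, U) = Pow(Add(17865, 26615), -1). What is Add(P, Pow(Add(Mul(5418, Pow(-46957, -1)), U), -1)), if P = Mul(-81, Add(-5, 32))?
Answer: Rational(-14232652185041, 6506887763) ≈ -2187.3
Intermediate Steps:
U = Rational(-133439, 44480) (U = Add(-3, Pow(Add(17865, 26615), -1)) = Add(-3, Pow(44480, -1)) = Add(-3, Rational(1, 44480)) = Rational(-133439, 44480) ≈ -3.0000)
P = -2187 (P = Mul(-81, 27) = -2187)
Add(P, Pow(Add(Mul(5418, Pow(-46957, -1)), U), -1)) = Add(-2187, Pow(Add(Mul(5418, Pow(-46957, -1)), Rational(-133439, 44480)), -1)) = Add(-2187, Pow(Add(Mul(5418, Rational(-1, 46957)), Rational(-133439, 44480)), -1)) = Add(-2187, Pow(Add(Rational(-5418, 46957), Rational(-133439, 44480)), -1)) = Add(-2187, Pow(Rational(-6506887763, 2088647360), -1)) = Add(-2187, Rational(-2088647360, 6506887763)) = Rational(-14232652185041, 6506887763)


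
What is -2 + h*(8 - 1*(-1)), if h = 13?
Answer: 115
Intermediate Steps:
-2 + h*(8 - 1*(-1)) = -2 + 13*(8 - 1*(-1)) = -2 + 13*(8 + 1) = -2 + 13*9 = -2 + 117 = 115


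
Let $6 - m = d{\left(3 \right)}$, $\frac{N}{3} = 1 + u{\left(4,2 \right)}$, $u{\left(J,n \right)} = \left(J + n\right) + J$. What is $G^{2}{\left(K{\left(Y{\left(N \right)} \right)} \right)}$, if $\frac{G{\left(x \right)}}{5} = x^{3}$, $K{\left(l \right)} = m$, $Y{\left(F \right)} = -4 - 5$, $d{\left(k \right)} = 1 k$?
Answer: $18225$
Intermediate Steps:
$u{\left(J,n \right)} = n + 2 J$
$d{\left(k \right)} = k$
$N = 33$ ($N = 3 \left(1 + \left(2 + 2 \cdot 4\right)\right) = 3 \left(1 + \left(2 + 8\right)\right) = 3 \left(1 + 10\right) = 3 \cdot 11 = 33$)
$Y{\left(F \right)} = -9$ ($Y{\left(F \right)} = -4 - 5 = -9$)
$m = 3$ ($m = 6 - 3 = 3$)
$K{\left(l \right)} = 3$
$G{\left(x \right)} = 5 x^{3}$
$G^{2}{\left(K{\left(Y{\left(N \right)} \right)} \right)} = \left(5 \cdot 3^{3}\right)^{2} = \left(5 \cdot 27\right)^{2} = 135^{2} = 18225$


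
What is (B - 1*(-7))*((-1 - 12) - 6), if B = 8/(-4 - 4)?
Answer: -114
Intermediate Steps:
B = -1 (B = 8/(-8) = 8*(-⅛) = -1)
(B - 1*(-7))*((-1 - 12) - 6) = (-1 - 1*(-7))*((-1 - 12) - 6) = (-1 + 7)*(-13 - 6) = 6*(-19) = -114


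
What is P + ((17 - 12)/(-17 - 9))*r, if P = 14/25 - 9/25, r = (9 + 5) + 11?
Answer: -599/130 ≈ -4.6077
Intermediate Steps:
r = 25 (r = 14 + 11 = 25)
P = 1/5 (P = 14*(1/25) - 9*1/25 = 14/25 - 9/25 = 1/5 ≈ 0.20000)
P + ((17 - 12)/(-17 - 9))*r = 1/5 + ((17 - 12)/(-17 - 9))*25 = 1/5 + (5/(-26))*25 = 1/5 + (5*(-1/26))*25 = 1/5 - 5/26*25 = 1/5 - 125/26 = -599/130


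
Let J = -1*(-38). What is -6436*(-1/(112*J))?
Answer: 1609/1064 ≈ 1.5122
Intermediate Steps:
J = 38
-6436*(-1/(112*J)) = -6436/((-112*38)) = -6436/(-4256) = -6436*(-1/4256) = 1609/1064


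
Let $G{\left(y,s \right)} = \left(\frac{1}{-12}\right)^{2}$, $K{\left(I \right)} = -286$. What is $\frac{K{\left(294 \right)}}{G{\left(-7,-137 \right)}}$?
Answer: $-41184$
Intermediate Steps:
$G{\left(y,s \right)} = \frac{1}{144}$ ($G{\left(y,s \right)} = \left(- \frac{1}{12}\right)^{2} = \frac{1}{144}$)
$\frac{K{\left(294 \right)}}{G{\left(-7,-137 \right)}} = - 286 \frac{1}{\frac{1}{144}} = \left(-286\right) 144 = -41184$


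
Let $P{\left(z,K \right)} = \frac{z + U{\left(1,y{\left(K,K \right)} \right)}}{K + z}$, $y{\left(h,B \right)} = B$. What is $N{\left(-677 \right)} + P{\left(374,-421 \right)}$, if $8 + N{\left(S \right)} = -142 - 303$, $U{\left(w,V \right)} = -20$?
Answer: $- \frac{21645}{47} \approx -460.53$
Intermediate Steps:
$P{\left(z,K \right)} = \frac{-20 + z}{K + z}$ ($P{\left(z,K \right)} = \frac{z - 20}{K + z} = \frac{-20 + z}{K + z}$)
$N{\left(S \right)} = -453$ ($N{\left(S \right)} = -8 - 445 = -453$)
$N{\left(-677 \right)} + P{\left(374,-421 \right)} = -453 + \frac{-20 + 374}{-421 + 374} = -453 + \frac{1}{-47} \cdot 354 = -453 - \frac{354}{47} = - \frac{21645}{47}$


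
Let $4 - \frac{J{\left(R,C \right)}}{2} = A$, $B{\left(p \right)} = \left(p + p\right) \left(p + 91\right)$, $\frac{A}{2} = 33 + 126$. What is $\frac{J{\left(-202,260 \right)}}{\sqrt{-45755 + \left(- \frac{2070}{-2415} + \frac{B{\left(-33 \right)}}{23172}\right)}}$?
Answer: $\frac{314 i \sqrt{8359737093694}}{309230491} \approx 2.9359 i$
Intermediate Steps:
$A = 318$ ($A = 2 \left(33 + 126\right) = 2 \cdot 159 = 318$)
$B{\left(p \right)} = 2 p \left(91 + p\right)$
$J{\left(R,C \right)} = -628$ ($J{\left(R,C \right)} = 8 - 636 = -628$)
$\frac{J{\left(-202,260 \right)}}{\sqrt{-45755 + \left(- \frac{2070}{-2415} + \frac{B{\left(-33 \right)}}{23172}\right)}} = - \frac{628}{\sqrt{-45755 + \left(- \frac{2070}{-2415} + \frac{2 \left(-33\right) \left(91 - 33\right)}{23172}\right)}} = - \frac{628}{\sqrt{-45755 + \left(\left(-2070\right) \left(- \frac{1}{2415}\right) + 2 \left(-33\right) 58 \cdot \frac{1}{23172}\right)}} = - \frac{628}{\sqrt{-45755 + \left(\frac{6}{7} - \frac{319}{1931}\right)}} = - \frac{628}{\sqrt{-45755 + \frac{9353}{13517}}} = - \frac{628}{\sqrt{- \frac{618460982}{13517}}} = - \frac{628}{\frac{1}{13517} i \sqrt{8359737093694}} = - 628 \left(- \frac{i \sqrt{8359737093694}}{618460982}\right) = \frac{314 i \sqrt{8359737093694}}{309230491}$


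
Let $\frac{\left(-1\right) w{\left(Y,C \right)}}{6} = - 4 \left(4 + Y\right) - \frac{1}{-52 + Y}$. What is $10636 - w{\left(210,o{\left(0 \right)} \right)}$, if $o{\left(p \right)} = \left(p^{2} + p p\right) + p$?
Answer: $\frac{434497}{79} \approx 5500.0$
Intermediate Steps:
$o{\left(p \right)} = p + 2 p^{2}$ ($o{\left(p \right)} = \left(p^{2} + p^{2}\right) + p = 2 p^{2} + p = p + 2 p^{2}$)
$w{\left(Y,C \right)} = 96 + \frac{6}{-52 + Y} + 24 Y$ ($w{\left(Y,C \right)} = - 6 \left(- 4 \left(4 + Y\right) - \frac{1}{-52 + Y}\right) = - 6 \left(\left(-16 - 4 Y\right) - \frac{1}{-52 + Y}\right) = - 6 \left(-16 - \frac{1}{-52 + Y} - 4 Y\right) = 96 + \frac{6}{-52 + Y} + 24 Y$)
$10636 - w{\left(210,o{\left(0 \right)} \right)} = 10636 - \frac{6 \left(-831 - 40320 + 4 \cdot 210^{2}\right)}{-52 + 210} = 10636 - \frac{6 \left(-831 - 40320 + 4 \cdot 44100\right)}{158} = 10636 - 6 \cdot \frac{1}{158} \left(-831 - 40320 + 176400\right) = 10636 - 6 \cdot \frac{1}{158} \cdot 135249 = 10636 - \frac{405747}{79} = \frac{434497}{79}$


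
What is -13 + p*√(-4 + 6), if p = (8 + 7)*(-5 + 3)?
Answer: -13 - 30*√2 ≈ -55.426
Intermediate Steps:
p = -30 (p = 15*(-2) = -30)
-13 + p*√(-4 + 6) = -13 - 30*√(-4 + 6) = -13 - 30*√2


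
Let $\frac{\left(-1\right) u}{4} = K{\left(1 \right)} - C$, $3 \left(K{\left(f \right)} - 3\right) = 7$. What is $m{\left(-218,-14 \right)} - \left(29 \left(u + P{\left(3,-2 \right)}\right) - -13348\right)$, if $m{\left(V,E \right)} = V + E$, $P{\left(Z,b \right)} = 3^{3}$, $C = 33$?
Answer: $- \frac{52717}{3} \approx -17572.0$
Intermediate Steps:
$P{\left(Z,b \right)} = 27$
$K{\left(f \right)} = \frac{16}{3}$ ($K{\left(f \right)} = 3 + \frac{1}{3} \cdot 7 = 3 + \frac{7}{3} = \frac{16}{3}$)
$u = \frac{332}{3}$ ($u = - 4 \left(\frac{16}{3} - 33\right) = \left(-4\right) \left(- \frac{83}{3}\right) = \frac{332}{3} \approx 110.67$)
$m{\left(V,E \right)} = E + V$
$m{\left(-218,-14 \right)} - \left(29 \left(u + P{\left(3,-2 \right)}\right) - -13348\right) = \left(-14 - 218\right) - \left(29 \left(\frac{332}{3} + 27\right) - -13348\right) = -232 - \left(29 \cdot \frac{413}{3} + 13348\right) = -232 - \left(\frac{11977}{3} + 13348\right) = -232 - \frac{52021}{3} = - \frac{52717}{3}$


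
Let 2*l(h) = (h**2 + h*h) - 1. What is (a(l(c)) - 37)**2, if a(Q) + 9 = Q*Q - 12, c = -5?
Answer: 4704561/16 ≈ 2.9404e+5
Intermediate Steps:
l(h) = -1/2 + h**2 (l(h) = ((h**2 + h*h) - 1)/2 = ((h**2 + h**2) - 1)/2 = (2*h**2 - 1)/2 = (-1 + 2*h**2)/2 = -1/2 + h**2)
a(Q) = -21 + Q**2 (a(Q) = -9 + (Q*Q - 12) = -9 + (Q**2 - 12) = -9 + (-12 + Q**2) = -21 + Q**2)
(a(l(c)) - 37)**2 = ((-21 + (-1/2 + (-5)**2)**2) - 37)**2 = ((-21 + (-1/2 + 25)**2) - 37)**2 = ((-21 + (49/2)**2) - 37)**2 = ((-21 + 2401/4) - 37)**2 = (2317/4 - 37)**2 = (2169/4)**2 = 4704561/16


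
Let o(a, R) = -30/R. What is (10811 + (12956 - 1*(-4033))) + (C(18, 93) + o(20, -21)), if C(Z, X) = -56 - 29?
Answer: 194015/7 ≈ 27716.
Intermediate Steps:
C(Z, X) = -85
(10811 + (12956 - 1*(-4033))) + (C(18, 93) + o(20, -21)) = (10811 + (12956 - 1*(-4033))) + (-85 - 30/(-21)) = (10811 + (12956 + 4033)) + (-85 - 30*(-1/21)) = (10811 + 16989) + (-85 + 10/7) = 27800 - 585/7 = 194015/7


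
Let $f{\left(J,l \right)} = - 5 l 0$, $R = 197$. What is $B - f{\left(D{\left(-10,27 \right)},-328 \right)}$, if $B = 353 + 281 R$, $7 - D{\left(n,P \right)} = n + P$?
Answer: $55710$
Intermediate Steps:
$D{\left(n,P \right)} = 7 - P - n$ ($D{\left(n,P \right)} = 7 - \left(n + P\right) = 7 - \left(P + n\right) = 7 - P - n$)
$f{\left(J,l \right)} = 0$
$B = 55710$ ($B = 353 + 281 \cdot 197 = 353 + 55357 = 55710$)
$B - f{\left(D{\left(-10,27 \right)},-328 \right)} = 55710 - 0 = 55710 + 0 = 55710$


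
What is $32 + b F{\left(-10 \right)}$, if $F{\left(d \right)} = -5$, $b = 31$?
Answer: $-123$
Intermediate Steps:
$32 + b F{\left(-10 \right)} = 32 + 31 \left(-5\right) = 32 - 155 = -123$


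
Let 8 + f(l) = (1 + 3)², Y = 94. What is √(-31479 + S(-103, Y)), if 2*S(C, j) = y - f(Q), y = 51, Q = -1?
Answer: I*√125830/2 ≈ 177.36*I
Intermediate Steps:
f(l) = 8 (f(l) = -8 + (1 + 3)² = -8 + 4² = -8 + 16 = 8)
S(C, j) = 43/2 (S(C, j) = (51 - 1*8)/2 = (51 - 8)/2 = (½)*43 = 43/2)
√(-31479 + S(-103, Y)) = √(-31479 + 43/2) = √(-62915/2) = I*√125830/2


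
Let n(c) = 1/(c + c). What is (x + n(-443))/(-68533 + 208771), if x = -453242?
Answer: -44619157/13805652 ≈ -3.2319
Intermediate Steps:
n(c) = 1/(2*c)
(x + n(-443))/(-68533 + 208771) = (-453242 + (½)/(-443))/(-68533 + 208771) = (-453242 + (½)*(-1/443))/140238 = (-453242 - 1/886)*(1/140238) = -401572413/886*1/140238 = -44619157/13805652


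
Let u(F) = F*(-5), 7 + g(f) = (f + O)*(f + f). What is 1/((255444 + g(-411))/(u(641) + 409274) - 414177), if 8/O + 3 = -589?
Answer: -15024553/6222802336147 ≈ -2.4144e-6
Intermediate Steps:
O = -1/74 (O = 8/(-3 - 589) = 8/(-592) = 8*(-1/592) = -1/74 ≈ -0.013514)
g(f) = -7 + 2*f*(-1/74 + f) (g(f) = -7 + (f - 1/74)*(f + f) = -7 + (-1/74 + f)*(2*f) = -7 + 2*f*(-1/74 + f))
u(F) = -5*F
1/((255444 + g(-411))/(u(641) + 409274) - 414177) = 1/((255444 + (-7 + 2*(-411)² - 1/37*(-411)))/(-5*641 + 409274) - 414177) = 1/((255444 + (-7 + 2*168921 + 411/37))/(-3205 + 409274) - 414177) = 1/((255444 + (-7 + 337842 + 411/37))/406069 - 414177) = 1/((255444 + 12500306/37)*(1/406069) - 414177) = 1/((21951734/37)*(1/406069) - 414177) = 1/(21951734/15024553 - 414177) = 1/(-6222802336147/15024553) = -15024553/6222802336147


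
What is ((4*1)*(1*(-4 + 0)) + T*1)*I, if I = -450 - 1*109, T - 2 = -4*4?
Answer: 16770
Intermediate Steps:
T = -14 (T = 2 - 4*4 = 2 - 16 = -14)
I = -559 (I = -450 - 109 = -559)
((4*1)*(1*(-4 + 0)) + T*1)*I = ((4*1)*(1*(-4 + 0)) - 14*1)*(-559) = (4*(1*(-4)) - 14)*(-559) = (4*(-4) - 14)*(-559) = (-16 - 14)*(-559) = -30*(-559) = 16770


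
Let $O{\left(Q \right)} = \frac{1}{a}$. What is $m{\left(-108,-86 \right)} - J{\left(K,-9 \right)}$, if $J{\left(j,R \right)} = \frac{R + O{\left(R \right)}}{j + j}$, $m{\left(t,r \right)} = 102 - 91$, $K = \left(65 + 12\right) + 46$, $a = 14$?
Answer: $\frac{38009}{3444} \approx 11.036$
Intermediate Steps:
$K = 123$ ($K = 77 + 46 = 123$)
$m{\left(t,r \right)} = 11$
$O{\left(Q \right)} = \frac{1}{14}$
$J{\left(j,R \right)} = \frac{\frac{1}{14} + R}{2 j}$ ($J{\left(j,R \right)} = \frac{R + \frac{1}{14}}{j + j} = \frac{\frac{1}{14} + R}{2 j}$)
$m{\left(-108,-86 \right)} - J{\left(K,-9 \right)} = 11 - \frac{1 + 14 \left(-9\right)}{28 \cdot 123} = 11 - \frac{1}{28} \cdot \frac{1}{123} \left(1 - 126\right) = 11 - \frac{1}{28} \cdot \frac{1}{123} \left(-125\right) = 11 - - \frac{125}{3444} = 11 + \frac{125}{3444} = \frac{38009}{3444}$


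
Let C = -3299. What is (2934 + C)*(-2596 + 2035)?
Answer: 204765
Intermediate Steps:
(2934 + C)*(-2596 + 2035) = (2934 - 3299)*(-2596 + 2035) = -365*(-561) = 204765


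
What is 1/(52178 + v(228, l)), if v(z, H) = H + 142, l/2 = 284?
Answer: 1/52888 ≈ 1.8908e-5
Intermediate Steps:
l = 568 (l = 2*284 = 568)
v(z, H) = 142 + H
1/(52178 + v(228, l)) = 1/(52178 + (142 + 568)) = 1/(52178 + 710) = 1/52888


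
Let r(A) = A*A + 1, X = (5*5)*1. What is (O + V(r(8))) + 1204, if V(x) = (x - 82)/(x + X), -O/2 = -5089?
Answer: 1024363/90 ≈ 11382.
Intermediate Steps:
O = 10178 (O = -2*(-5089) = 10178)
X = 25 (X = 25*1 = 25)
r(A) = 1 + A² (r(A) = A² + 1 = 1 + A²)
V(x) = (-82 + x)/(25 + x) (V(x) = (x - 82)/(x + 25) = (-82 + x)/(25 + x))
(O + V(r(8))) + 1204 = (10178 + (-82 + (1 + 8²))/(25 + (1 + 8²))) + 1204 = (10178 + (-82 + (1 + 64))/(25 + (1 + 64))) + 1204 = (10178 + (-82 + 65)/(25 + 65)) + 1204 = (10178 - 17/90) + 1204 = 916003/90 + 1204 = 1024363/90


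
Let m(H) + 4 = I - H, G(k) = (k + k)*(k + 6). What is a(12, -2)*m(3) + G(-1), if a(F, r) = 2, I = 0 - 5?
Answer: -34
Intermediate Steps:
I = -5
G(k) = 2*k*(6 + k) (G(k) = (2*k)*(6 + k) = 2*k*(6 + k))
m(H) = -9 - H (m(H) = -4 + (-5 - H) = -9 - H)
a(12, -2)*m(3) + G(-1) = 2*(-9 - 1*3) + 2*(-1)*(6 - 1) = 2*(-9 - 3) + 2*(-1)*5 = 2*(-12) - 10 = -24 - 10 = -34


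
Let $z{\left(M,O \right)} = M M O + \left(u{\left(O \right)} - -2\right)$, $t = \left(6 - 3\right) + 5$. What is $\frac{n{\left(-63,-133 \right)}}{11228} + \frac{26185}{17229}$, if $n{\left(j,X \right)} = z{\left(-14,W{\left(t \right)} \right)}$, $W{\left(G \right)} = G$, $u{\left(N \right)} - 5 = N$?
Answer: $\frac{321278687}{193447212} \approx 1.6608$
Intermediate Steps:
$t = 8$ ($t = 3 + 5 = 8$)
$u{\left(N \right)} = 5 + N$
$z{\left(M,O \right)} = 7 + O + O M^{2}$ ($z{\left(M,O \right)} = M M O + \left(\left(5 + O\right) - -2\right) = M^{2} O + \left(\left(5 + O\right) + 2\right) = O M^{2} + \left(7 + O\right) = 7 + O + O M^{2}$)
$n{\left(j,X \right)} = 1583$ ($n{\left(j,X \right)} = 7 + 8 + 8 \left(-14\right)^{2} = 7 + 8 + 8 \cdot 196 = 7 + 8 + 1568 = 1583$)
$\frac{n{\left(-63,-133 \right)}}{11228} + \frac{26185}{17229} = \frac{1583}{11228} + \frac{26185}{17229} = \frac{321278687}{193447212}$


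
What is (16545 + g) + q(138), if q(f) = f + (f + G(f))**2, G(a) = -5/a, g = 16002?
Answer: 984936661/19044 ≈ 51719.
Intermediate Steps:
q(f) = f + (f - 5/f)**2
(16545 + g) + q(138) = (16545 + 16002) + (138 + (-5 + 138**2)**2/138**2) = 32547 + (138 + (-5 + 19044)**2/19044) = 32547 + (138 + (1/19044)*19039**2) = 32547 + (138 + (1/19044)*362483521) = 32547 + (138 + 362483521/19044) = 32547 + 365111593/19044 = 984936661/19044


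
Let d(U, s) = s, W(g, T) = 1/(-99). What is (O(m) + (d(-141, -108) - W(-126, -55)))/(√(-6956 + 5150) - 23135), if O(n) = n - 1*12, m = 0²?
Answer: 39260095/7569681867 + 1697*I*√1806/7569681867 ≈ 0.0051865 + 9.5272e-6*I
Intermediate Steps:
W(g, T) = -1/99
m = 0
O(n) = -12 + n (O(n) = n - 12 = -12 + n)
(O(m) + (d(-141, -108) - W(-126, -55)))/(√(-6956 + 5150) - 23135) = ((-12 + 0) + (-108 - 1*(-1/99)))/(√(-6956 + 5150) - 23135) = (-12 + (-108 + 1/99))/(√(-1806) - 23135) = (-12 - 10691/99)/(I*√1806 - 23135) = -11879/(99*(-23135 + I*√1806))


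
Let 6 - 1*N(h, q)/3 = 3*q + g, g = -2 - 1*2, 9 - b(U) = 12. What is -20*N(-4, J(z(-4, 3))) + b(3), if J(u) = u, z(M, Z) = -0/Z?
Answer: -603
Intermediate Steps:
b(U) = -3 (b(U) = 9 - 1*12 = 9 - 12 = -3)
z(M, Z) = 0 (z(M, Z) = -1*0 = 0)
g = -4 (g = -2 - 2 = -4)
N(h, q) = 30 - 9*q (N(h, q) = 18 - 3*(3*q - 4) = 18 - 3*(-4 + 3*q) = 18 + (12 - 9*q) = 30 - 9*q)
-20*N(-4, J(z(-4, 3))) + b(3) = -20*(30 - 9*0) - 3 = -20*(30 + 0) - 3 = -20*30 - 3 = -600 - 3 = -603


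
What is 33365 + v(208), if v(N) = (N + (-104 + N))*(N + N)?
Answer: 163157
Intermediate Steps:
v(N) = 2*N*(-104 + 2*N) (v(N) = (-104 + 2*N)*(2*N) = 2*N*(-104 + 2*N))
33365 + v(208) = 33365 + 4*208*(-52 + 208) = 33365 + 4*208*156 = 33365 + 129792 = 163157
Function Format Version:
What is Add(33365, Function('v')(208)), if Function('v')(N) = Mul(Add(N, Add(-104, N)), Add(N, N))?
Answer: 163157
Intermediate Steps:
Function('v')(N) = Mul(2, N, Add(-104, Mul(2, N))) (Function('v')(N) = Mul(Add(-104, Mul(2, N)), Mul(2, N)) = Mul(2, N, Add(-104, Mul(2, N))))
Add(33365, Function('v')(208)) = Add(33365, Mul(4, 208, Add(-52, 208))) = Add(33365, Mul(4, 208, 156)) = Add(33365, 129792) = 163157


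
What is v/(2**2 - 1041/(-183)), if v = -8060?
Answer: -491660/591 ≈ -831.91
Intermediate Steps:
v/(2**2 - 1041/(-183)) = -8060/(2**2 - 1041/(-183)) = -8060/(4 - 1041*(-1/183)) = -8060/(4 + 347/61) = -8060/591/61 = -8060*61/591 = -491660/591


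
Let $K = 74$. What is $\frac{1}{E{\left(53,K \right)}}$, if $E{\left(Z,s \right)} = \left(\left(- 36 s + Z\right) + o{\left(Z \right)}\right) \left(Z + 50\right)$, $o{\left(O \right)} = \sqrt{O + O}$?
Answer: $- \frac{2611}{702173145} - \frac{\sqrt{106}}{702173145} \approx -3.7331 \cdot 10^{-6}$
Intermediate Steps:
$o{\left(O \right)} = \sqrt{2} \sqrt{O}$ ($o{\left(O \right)} = \sqrt{2 O} = \sqrt{2} \sqrt{O}$)
$E{\left(Z,s \right)} = \left(50 + Z\right) \left(Z - 36 s + \sqrt{2} \sqrt{Z}\right)$ ($E{\left(Z,s \right)} = \left(\left(- 36 s + Z\right) + \sqrt{2} \sqrt{Z}\right) \left(Z + 50\right) = \left(\left(Z - 36 s\right) + \sqrt{2} \sqrt{Z}\right) \left(50 + Z\right) = \left(Z - 36 s + \sqrt{2} \sqrt{Z}\right) \left(50 + Z\right) = \left(50 + Z\right) \left(Z - 36 s + \sqrt{2} \sqrt{Z}\right)$)
$\frac{1}{E{\left(53,K \right)}} = \frac{1}{53^{2} - 133200 + 50 \cdot 53 + \sqrt{2} \cdot 53^{\frac{3}{2}} - 1908 \cdot 74 + 50 \sqrt{2} \sqrt{53}} = \frac{1}{2809 - 133200 + 2650 + \sqrt{2} \cdot 53 \sqrt{53} - 141192 + 50 \sqrt{106}} = \frac{1}{2809 - 133200 + 2650 + 53 \sqrt{106} - 141192 + 50 \sqrt{106}} = \frac{1}{-268933 + 103 \sqrt{106}}$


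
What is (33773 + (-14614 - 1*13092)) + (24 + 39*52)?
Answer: 8119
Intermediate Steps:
(33773 + (-14614 - 1*13092)) + (24 + 39*52) = (33773 + (-14614 - 13092)) + (24 + 2028) = (33773 - 27706) + 2052 = 6067 + 2052 = 8119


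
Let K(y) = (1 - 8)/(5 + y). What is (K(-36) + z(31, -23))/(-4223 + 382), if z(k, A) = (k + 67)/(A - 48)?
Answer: 2541/8454041 ≈ 0.00030057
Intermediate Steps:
K(y) = -7/(5 + y)
z(k, A) = (67 + k)/(-48 + A)
(K(-36) + z(31, -23))/(-4223 + 382) = (-7/(5 - 36) + (67 + 31)/(-48 - 23))/(-4223 + 382) = (-7/(-31) + 98/(-71))/(-3841) = (-7*(-1/31) - 1/71*98)*(-1/3841) = (7/31 - 98/71)*(-1/3841) = -2541/2201*(-1/3841) = 2541/8454041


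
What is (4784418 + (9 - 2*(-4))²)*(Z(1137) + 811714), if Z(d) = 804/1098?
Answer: 710738540527772/183 ≈ 3.8838e+12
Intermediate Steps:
Z(d) = 134/183 (Z(d) = 804*(1/1098) = 134/183)
(4784418 + (9 - 2*(-4))²)*(Z(1137) + 811714) = (4784418 + (9 - 2*(-4))²)*(134/183 + 811714) = (4784418 + (9 + 8)²)*(148543796/183) = (4784418 + 17²)*(148543796/183) = (4784418 + 289)*(148543796/183) = 4784707*(148543796/183) = 710738540527772/183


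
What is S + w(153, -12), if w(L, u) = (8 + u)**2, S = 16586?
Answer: 16602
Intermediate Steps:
S + w(153, -12) = 16586 + (8 - 12)**2 = 16586 + (-4)**2 = 16586 + 16 = 16602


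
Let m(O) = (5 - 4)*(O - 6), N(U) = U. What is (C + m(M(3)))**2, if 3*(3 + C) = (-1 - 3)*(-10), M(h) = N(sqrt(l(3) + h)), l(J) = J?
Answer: 223/9 + 26*sqrt(6)/3 ≈ 46.007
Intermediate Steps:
M(h) = sqrt(3 + h)
m(O) = -6 + O (m(O) = 1*(-6 + O) = -6 + O)
C = 31/3 (C = -3 + ((-1 - 3)*(-10))/3 = -3 + (-4*(-10))/3 = -3 + (1/3)*40 = -3 + 40/3 = 31/3 ≈ 10.333)
(C + m(M(3)))**2 = (31/3 + (-6 + sqrt(3 + 3)))**2 = (31/3 + (-6 + sqrt(6)))**2 = (13/3 + sqrt(6))**2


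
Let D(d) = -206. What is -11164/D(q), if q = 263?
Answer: 5582/103 ≈ 54.194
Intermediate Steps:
-11164/D(q) = -11164/(-206) = -11164*(-1/206) = 5582/103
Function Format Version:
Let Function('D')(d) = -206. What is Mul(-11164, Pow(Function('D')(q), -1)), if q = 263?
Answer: Rational(5582, 103) ≈ 54.194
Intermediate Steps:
Mul(-11164, Pow(Function('D')(q), -1)) = Mul(-11164, Pow(-206, -1)) = Mul(-11164, Rational(-1, 206)) = Rational(5582, 103)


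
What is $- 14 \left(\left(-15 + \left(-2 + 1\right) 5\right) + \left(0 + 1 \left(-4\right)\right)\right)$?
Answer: $336$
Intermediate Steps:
$- 14 \left(\left(-15 + \left(-2 + 1\right) 5\right) + \left(0 + 1 \left(-4\right)\right)\right) = - 14 \left(\left(-15 - 5\right) + \left(0 - 4\right)\right) = - 14 \left(\left(-15 - 5\right) - 4\right) = - 14 \left(-20 - 4\right) = \left(-14\right) \left(-24\right) = 336$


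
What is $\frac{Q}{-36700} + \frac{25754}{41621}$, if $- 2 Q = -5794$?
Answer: $\frac{824595763}{1527490700} \approx 0.53984$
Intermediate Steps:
$Q = 2897$ ($Q = \left(- \frac{1}{2}\right) \left(-5794\right) = 2897$)
$\frac{Q}{-36700} + \frac{25754}{41621} = \frac{2897}{-36700} + \frac{25754}{41621} = 2897 \left(- \frac{1}{36700}\right) + 25754 \cdot \frac{1}{41621} = - \frac{2897}{36700} + \frac{25754}{41621} = \frac{824595763}{1527490700}$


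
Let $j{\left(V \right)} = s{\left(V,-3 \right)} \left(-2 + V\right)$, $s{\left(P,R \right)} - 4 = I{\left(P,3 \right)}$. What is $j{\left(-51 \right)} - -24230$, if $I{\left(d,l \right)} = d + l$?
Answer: $26562$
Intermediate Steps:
$s{\left(P,R \right)} = 7 + P$ ($s{\left(P,R \right)} = 4 + \left(P + 3\right) = 4 + \left(3 + P\right) = 7 + P$)
$j{\left(V \right)} = \left(-2 + V\right) \left(7 + V\right)$ ($j{\left(V \right)} = \left(7 + V\right) \left(-2 + V\right) = \left(-2 + V\right) \left(7 + V\right)$)
$j{\left(-51 \right)} - -24230 = \left(-2 - 51\right) \left(7 - 51\right) - -24230 = \left(-53\right) \left(-44\right) + 24230 = 2332 + 24230 = 26562$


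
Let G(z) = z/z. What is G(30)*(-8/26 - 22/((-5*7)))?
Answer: 146/455 ≈ 0.32088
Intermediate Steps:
G(z) = 1
G(30)*(-8/26 - 22/((-5*7))) = 1*(-8/26 - 22/((-5*7))) = 1*(-8*1/26 - 22/(-35)) = 1*(-4/13 - 22*(-1/35)) = 1*(-4/13 + 22/35) = 1*(146/455) = 146/455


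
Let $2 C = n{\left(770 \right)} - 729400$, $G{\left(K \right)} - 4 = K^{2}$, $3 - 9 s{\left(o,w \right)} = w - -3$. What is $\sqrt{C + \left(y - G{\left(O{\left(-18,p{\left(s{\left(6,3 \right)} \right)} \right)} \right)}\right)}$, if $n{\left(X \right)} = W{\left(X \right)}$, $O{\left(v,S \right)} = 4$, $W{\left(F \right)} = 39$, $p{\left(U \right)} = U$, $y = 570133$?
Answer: $\frac{7 \sqrt{16770}}{2} \approx 453.25$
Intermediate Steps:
$s{\left(o,w \right)} = - \frac{w}{9}$ ($s{\left(o,w \right)} = \frac{1}{3} - \frac{w - -3}{9} = \frac{1}{3} - \frac{w + 3}{9} = \frac{1}{3} - \frac{3 + w}{9} = \frac{1}{3} - \left(\frac{1}{3} + \frac{w}{9}\right) = - \frac{w}{9}$)
$n{\left(X \right)} = 39$
$G{\left(K \right)} = 4 + K^{2}$
$C = - \frac{729361}{2}$ ($C = \frac{39 - 729400}{2} = \frac{1}{2} \left(-729361\right) = - \frac{729361}{2} \approx -3.6468 \cdot 10^{5}$)
$\sqrt{C + \left(y - G{\left(O{\left(-18,p{\left(s{\left(6,3 \right)} \right)} \right)} \right)}\right)} = \sqrt{- \frac{729361}{2} + \left(570133 - \left(4 + 4^{2}\right)\right)} = \sqrt{- \frac{729361}{2} + \left(570133 - \left(4 + 16\right)\right)} = \sqrt{- \frac{729361}{2} + \left(570133 - 20\right)} = \sqrt{- \frac{729361}{2} + 570113} = \sqrt{\frac{410865}{2}} = \frac{7 \sqrt{16770}}{2}$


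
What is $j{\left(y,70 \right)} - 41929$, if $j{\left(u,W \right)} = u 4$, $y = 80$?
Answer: $-41609$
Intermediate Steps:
$j{\left(u,W \right)} = 4 u$
$j{\left(y,70 \right)} - 41929 = 4 \cdot 80 - 41929 = 320 - 41929 = -41609$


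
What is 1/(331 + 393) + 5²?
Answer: 18101/724 ≈ 25.001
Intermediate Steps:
1/(331 + 393) + 5² = 1/724 + 25 = 18101/724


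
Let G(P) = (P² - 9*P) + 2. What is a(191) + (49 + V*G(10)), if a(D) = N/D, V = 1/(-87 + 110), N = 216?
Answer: 222517/4393 ≈ 50.653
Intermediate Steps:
G(P) = 2 + P² - 9*P
V = 1/23 ≈ 0.043478
a(D) = 216/D
a(191) + (49 + V*G(10)) = 216/191 + (49 + (2 + 10² - 9*10)/23) = 216*(1/191) + (49 + (2 + 100 - 90)/23) = 216/191 + (49 + (1/23)*12) = 216/191 + (49 + 12/23) = 216/191 + 1139/23 = 222517/4393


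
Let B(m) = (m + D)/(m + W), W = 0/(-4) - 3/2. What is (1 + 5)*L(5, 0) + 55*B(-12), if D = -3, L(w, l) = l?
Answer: 550/9 ≈ 61.111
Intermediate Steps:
W = -3/2 (W = 0*(-¼) - 3*½ = 0 - 3/2 = -3/2 ≈ -1.5000)
B(m) = (-3 + m)/(-3/2 + m) (B(m) = (m - 3)/(m - 3/2) = (-3 + m)/(-3/2 + m))
(1 + 5)*L(5, 0) + 55*B(-12) = (1 + 5)*0 + 55*(2*(-3 - 12)/(-3 + 2*(-12))) = 6*0 + 55*(2*(-15)/(-3 - 24)) = 0 + 55*(2*(-15)/(-27)) = 0 + 55*(2*(-1/27)*(-15)) = 0 + 55*(10/9) = 0 + 550/9 = 550/9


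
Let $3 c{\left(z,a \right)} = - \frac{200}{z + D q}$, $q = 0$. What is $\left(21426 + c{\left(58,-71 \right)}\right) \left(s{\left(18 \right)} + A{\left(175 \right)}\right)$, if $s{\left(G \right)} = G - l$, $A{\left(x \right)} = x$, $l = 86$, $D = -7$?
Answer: $\frac{199443934}{87} \approx 2.2925 \cdot 10^{6}$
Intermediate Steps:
$s{\left(G \right)} = -86 + G$ ($s{\left(G \right)} = G - 86 = -86 + G$)
$c{\left(z,a \right)} = - \frac{200}{3 z}$ ($c{\left(z,a \right)} = \frac{\left(-200\right) \frac{1}{z - 0}}{3} = \frac{\left(-200\right) \frac{1}{z + 0}}{3} = \frac{\left(-200\right) \frac{1}{z}}{3} = - \frac{200}{3 z}$)
$\left(21426 + c{\left(58,-71 \right)}\right) \left(s{\left(18 \right)} + A{\left(175 \right)}\right) = \left(21426 - \frac{200}{3 \cdot 58}\right) \left(\left(-86 + 18\right) + 175\right) = \left(21426 - \frac{100}{87}\right) \left(-68 + 175\right) = \left(21426 - \frac{100}{87}\right) 107 = \frac{1863962}{87} \cdot 107 = \frac{199443934}{87}$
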